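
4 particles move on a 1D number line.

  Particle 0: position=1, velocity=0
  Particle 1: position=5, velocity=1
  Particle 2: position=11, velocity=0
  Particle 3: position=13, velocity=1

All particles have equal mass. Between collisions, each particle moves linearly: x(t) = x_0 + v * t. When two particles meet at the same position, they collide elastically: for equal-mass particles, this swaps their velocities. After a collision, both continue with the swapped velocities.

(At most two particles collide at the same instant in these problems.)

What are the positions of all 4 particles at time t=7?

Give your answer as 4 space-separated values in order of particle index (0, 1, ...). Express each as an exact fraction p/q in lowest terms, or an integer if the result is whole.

Answer: 1 11 12 20

Derivation:
Collision at t=6: particles 1 and 2 swap velocities; positions: p0=1 p1=11 p2=11 p3=19; velocities now: v0=0 v1=0 v2=1 v3=1
Advance to t=7 (no further collisions before then); velocities: v0=0 v1=0 v2=1 v3=1; positions = 1 11 12 20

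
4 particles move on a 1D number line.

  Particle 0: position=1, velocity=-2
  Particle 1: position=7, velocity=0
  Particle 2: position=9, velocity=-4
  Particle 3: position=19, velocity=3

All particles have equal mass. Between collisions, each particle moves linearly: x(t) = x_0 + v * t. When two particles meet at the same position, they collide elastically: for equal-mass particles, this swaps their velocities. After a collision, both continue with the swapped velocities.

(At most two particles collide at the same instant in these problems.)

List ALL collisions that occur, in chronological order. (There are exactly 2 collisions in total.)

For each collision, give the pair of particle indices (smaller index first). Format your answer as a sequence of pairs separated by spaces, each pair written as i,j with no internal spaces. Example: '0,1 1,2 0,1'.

Answer: 1,2 0,1

Derivation:
Collision at t=1/2: particles 1 and 2 swap velocities; positions: p0=0 p1=7 p2=7 p3=41/2; velocities now: v0=-2 v1=-4 v2=0 v3=3
Collision at t=4: particles 0 and 1 swap velocities; positions: p0=-7 p1=-7 p2=7 p3=31; velocities now: v0=-4 v1=-2 v2=0 v3=3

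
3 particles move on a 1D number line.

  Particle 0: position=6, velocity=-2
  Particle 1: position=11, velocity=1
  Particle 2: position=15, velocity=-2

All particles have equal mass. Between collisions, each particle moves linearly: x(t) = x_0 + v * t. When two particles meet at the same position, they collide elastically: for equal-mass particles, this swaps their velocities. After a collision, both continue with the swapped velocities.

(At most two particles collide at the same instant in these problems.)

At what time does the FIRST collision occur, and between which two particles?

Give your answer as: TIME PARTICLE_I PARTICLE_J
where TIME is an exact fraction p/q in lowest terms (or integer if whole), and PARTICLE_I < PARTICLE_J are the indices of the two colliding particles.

Answer: 4/3 1 2

Derivation:
Pair (0,1): pos 6,11 vel -2,1 -> not approaching (rel speed -3 <= 0)
Pair (1,2): pos 11,15 vel 1,-2 -> gap=4, closing at 3/unit, collide at t=4/3
Earliest collision: t=4/3 between 1 and 2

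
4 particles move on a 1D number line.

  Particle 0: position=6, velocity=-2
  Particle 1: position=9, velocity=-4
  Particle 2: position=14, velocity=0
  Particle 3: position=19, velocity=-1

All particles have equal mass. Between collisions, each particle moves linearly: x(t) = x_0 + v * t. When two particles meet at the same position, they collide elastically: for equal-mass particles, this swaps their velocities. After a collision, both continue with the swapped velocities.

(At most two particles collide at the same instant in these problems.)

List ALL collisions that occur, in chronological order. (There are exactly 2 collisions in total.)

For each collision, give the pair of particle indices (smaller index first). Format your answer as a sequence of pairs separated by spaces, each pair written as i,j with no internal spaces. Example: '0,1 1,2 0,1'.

Collision at t=3/2: particles 0 and 1 swap velocities; positions: p0=3 p1=3 p2=14 p3=35/2; velocities now: v0=-4 v1=-2 v2=0 v3=-1
Collision at t=5: particles 2 and 3 swap velocities; positions: p0=-11 p1=-4 p2=14 p3=14; velocities now: v0=-4 v1=-2 v2=-1 v3=0

Answer: 0,1 2,3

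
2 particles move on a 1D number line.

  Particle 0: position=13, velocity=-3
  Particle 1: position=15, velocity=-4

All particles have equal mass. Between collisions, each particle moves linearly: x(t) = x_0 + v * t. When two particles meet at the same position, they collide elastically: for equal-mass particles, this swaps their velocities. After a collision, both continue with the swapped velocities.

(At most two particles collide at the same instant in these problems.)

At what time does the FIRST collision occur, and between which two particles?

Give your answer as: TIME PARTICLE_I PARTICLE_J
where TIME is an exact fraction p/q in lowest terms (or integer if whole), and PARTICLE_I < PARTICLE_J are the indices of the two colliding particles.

Answer: 2 0 1

Derivation:
Pair (0,1): pos 13,15 vel -3,-4 -> gap=2, closing at 1/unit, collide at t=2
Earliest collision: t=2 between 0 and 1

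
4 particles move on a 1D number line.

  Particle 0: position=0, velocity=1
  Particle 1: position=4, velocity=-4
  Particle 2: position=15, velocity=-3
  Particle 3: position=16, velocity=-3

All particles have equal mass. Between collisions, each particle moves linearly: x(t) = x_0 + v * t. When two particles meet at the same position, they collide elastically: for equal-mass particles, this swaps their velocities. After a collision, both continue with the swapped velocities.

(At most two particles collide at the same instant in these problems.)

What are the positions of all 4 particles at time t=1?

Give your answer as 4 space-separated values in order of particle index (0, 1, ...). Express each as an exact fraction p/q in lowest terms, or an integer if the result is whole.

Collision at t=4/5: particles 0 and 1 swap velocities; positions: p0=4/5 p1=4/5 p2=63/5 p3=68/5; velocities now: v0=-4 v1=1 v2=-3 v3=-3
Advance to t=1 (no further collisions before then); velocities: v0=-4 v1=1 v2=-3 v3=-3; positions = 0 1 12 13

Answer: 0 1 12 13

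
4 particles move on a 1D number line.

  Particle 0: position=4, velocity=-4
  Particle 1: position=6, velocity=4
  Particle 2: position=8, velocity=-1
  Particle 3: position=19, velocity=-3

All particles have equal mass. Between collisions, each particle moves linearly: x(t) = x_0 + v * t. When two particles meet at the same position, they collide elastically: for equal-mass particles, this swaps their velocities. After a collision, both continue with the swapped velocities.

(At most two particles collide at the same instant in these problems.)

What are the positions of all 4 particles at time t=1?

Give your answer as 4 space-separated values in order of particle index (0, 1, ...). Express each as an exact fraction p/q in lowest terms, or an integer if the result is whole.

Collision at t=2/5: particles 1 and 2 swap velocities; positions: p0=12/5 p1=38/5 p2=38/5 p3=89/5; velocities now: v0=-4 v1=-1 v2=4 v3=-3
Advance to t=1 (no further collisions before then); velocities: v0=-4 v1=-1 v2=4 v3=-3; positions = 0 7 10 16

Answer: 0 7 10 16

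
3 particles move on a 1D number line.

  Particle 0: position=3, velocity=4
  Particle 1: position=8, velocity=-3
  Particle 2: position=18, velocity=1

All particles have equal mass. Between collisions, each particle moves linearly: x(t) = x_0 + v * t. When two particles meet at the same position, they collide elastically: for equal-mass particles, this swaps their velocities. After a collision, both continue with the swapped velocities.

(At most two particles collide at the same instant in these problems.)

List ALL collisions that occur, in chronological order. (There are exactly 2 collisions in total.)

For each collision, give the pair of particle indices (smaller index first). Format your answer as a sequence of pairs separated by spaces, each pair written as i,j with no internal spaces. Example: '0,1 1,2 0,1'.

Collision at t=5/7: particles 0 and 1 swap velocities; positions: p0=41/7 p1=41/7 p2=131/7; velocities now: v0=-3 v1=4 v2=1
Collision at t=5: particles 1 and 2 swap velocities; positions: p0=-7 p1=23 p2=23; velocities now: v0=-3 v1=1 v2=4

Answer: 0,1 1,2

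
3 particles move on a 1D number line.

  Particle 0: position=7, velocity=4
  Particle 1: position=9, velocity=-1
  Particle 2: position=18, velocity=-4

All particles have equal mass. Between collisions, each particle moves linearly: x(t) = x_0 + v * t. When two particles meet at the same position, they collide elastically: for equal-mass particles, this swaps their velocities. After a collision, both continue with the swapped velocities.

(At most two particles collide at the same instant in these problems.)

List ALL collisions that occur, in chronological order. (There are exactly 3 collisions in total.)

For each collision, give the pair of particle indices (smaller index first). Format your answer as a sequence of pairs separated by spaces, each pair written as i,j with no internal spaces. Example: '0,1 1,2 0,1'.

Answer: 0,1 1,2 0,1

Derivation:
Collision at t=2/5: particles 0 and 1 swap velocities; positions: p0=43/5 p1=43/5 p2=82/5; velocities now: v0=-1 v1=4 v2=-4
Collision at t=11/8: particles 1 and 2 swap velocities; positions: p0=61/8 p1=25/2 p2=25/2; velocities now: v0=-1 v1=-4 v2=4
Collision at t=3: particles 0 and 1 swap velocities; positions: p0=6 p1=6 p2=19; velocities now: v0=-4 v1=-1 v2=4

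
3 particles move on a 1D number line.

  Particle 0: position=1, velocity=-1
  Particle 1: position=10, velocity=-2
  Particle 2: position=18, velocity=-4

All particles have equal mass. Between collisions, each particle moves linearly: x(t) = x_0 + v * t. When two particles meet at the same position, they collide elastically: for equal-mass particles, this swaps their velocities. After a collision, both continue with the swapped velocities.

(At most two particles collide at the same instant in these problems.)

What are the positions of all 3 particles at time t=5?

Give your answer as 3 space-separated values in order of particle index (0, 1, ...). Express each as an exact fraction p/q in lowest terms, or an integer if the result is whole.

Collision at t=4: particles 1 and 2 swap velocities; positions: p0=-3 p1=2 p2=2; velocities now: v0=-1 v1=-4 v2=-2
Advance to t=5 (no further collisions before then); velocities: v0=-1 v1=-4 v2=-2; positions = -4 -2 0

Answer: -4 -2 0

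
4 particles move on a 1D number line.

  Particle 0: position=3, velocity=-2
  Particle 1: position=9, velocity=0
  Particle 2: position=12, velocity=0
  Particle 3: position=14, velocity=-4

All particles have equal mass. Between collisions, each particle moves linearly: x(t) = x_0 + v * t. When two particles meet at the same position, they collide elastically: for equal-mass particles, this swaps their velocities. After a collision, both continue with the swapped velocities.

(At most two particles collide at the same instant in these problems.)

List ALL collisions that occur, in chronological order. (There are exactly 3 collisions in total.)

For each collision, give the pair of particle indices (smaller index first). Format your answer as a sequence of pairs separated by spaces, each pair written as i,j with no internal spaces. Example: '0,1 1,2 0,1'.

Answer: 2,3 1,2 0,1

Derivation:
Collision at t=1/2: particles 2 and 3 swap velocities; positions: p0=2 p1=9 p2=12 p3=12; velocities now: v0=-2 v1=0 v2=-4 v3=0
Collision at t=5/4: particles 1 and 2 swap velocities; positions: p0=1/2 p1=9 p2=9 p3=12; velocities now: v0=-2 v1=-4 v2=0 v3=0
Collision at t=11/2: particles 0 and 1 swap velocities; positions: p0=-8 p1=-8 p2=9 p3=12; velocities now: v0=-4 v1=-2 v2=0 v3=0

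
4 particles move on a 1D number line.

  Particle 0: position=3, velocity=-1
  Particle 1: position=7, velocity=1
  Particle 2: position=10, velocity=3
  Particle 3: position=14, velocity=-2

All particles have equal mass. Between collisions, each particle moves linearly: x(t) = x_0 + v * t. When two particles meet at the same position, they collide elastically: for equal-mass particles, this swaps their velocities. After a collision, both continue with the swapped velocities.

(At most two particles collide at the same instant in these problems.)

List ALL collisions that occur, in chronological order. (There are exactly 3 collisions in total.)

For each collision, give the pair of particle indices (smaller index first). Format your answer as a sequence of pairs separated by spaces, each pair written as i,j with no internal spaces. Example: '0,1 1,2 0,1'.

Collision at t=4/5: particles 2 and 3 swap velocities; positions: p0=11/5 p1=39/5 p2=62/5 p3=62/5; velocities now: v0=-1 v1=1 v2=-2 v3=3
Collision at t=7/3: particles 1 and 2 swap velocities; positions: p0=2/3 p1=28/3 p2=28/3 p3=17; velocities now: v0=-1 v1=-2 v2=1 v3=3
Collision at t=11: particles 0 and 1 swap velocities; positions: p0=-8 p1=-8 p2=18 p3=43; velocities now: v0=-2 v1=-1 v2=1 v3=3

Answer: 2,3 1,2 0,1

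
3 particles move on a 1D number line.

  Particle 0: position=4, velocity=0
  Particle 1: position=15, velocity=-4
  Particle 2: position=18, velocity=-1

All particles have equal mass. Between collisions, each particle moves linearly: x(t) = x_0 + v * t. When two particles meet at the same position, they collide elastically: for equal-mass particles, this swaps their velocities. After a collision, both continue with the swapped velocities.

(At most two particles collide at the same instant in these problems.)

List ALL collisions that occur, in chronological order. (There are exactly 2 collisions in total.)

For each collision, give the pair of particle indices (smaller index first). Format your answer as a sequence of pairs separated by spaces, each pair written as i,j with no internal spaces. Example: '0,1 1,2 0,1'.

Collision at t=11/4: particles 0 and 1 swap velocities; positions: p0=4 p1=4 p2=61/4; velocities now: v0=-4 v1=0 v2=-1
Collision at t=14: particles 1 and 2 swap velocities; positions: p0=-41 p1=4 p2=4; velocities now: v0=-4 v1=-1 v2=0

Answer: 0,1 1,2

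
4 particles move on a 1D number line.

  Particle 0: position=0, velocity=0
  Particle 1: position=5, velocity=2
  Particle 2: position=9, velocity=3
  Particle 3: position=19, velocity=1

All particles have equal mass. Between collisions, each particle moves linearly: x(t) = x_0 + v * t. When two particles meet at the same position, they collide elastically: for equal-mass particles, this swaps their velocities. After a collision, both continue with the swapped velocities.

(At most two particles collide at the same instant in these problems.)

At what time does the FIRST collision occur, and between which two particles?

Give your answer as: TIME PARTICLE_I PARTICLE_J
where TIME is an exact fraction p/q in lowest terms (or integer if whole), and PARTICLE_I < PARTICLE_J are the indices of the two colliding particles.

Answer: 5 2 3

Derivation:
Pair (0,1): pos 0,5 vel 0,2 -> not approaching (rel speed -2 <= 0)
Pair (1,2): pos 5,9 vel 2,3 -> not approaching (rel speed -1 <= 0)
Pair (2,3): pos 9,19 vel 3,1 -> gap=10, closing at 2/unit, collide at t=5
Earliest collision: t=5 between 2 and 3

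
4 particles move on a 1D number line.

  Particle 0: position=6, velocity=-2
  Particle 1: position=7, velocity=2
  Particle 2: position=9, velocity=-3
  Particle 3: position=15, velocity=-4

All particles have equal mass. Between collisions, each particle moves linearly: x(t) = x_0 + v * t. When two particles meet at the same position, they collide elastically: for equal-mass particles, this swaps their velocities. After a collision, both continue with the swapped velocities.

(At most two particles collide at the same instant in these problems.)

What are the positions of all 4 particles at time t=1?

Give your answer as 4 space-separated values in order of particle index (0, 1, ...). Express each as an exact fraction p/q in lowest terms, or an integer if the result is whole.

Answer: 4 6 9 11

Derivation:
Collision at t=2/5: particles 1 and 2 swap velocities; positions: p0=26/5 p1=39/5 p2=39/5 p3=67/5; velocities now: v0=-2 v1=-3 v2=2 v3=-4
Advance to t=1 (no further collisions before then); velocities: v0=-2 v1=-3 v2=2 v3=-4; positions = 4 6 9 11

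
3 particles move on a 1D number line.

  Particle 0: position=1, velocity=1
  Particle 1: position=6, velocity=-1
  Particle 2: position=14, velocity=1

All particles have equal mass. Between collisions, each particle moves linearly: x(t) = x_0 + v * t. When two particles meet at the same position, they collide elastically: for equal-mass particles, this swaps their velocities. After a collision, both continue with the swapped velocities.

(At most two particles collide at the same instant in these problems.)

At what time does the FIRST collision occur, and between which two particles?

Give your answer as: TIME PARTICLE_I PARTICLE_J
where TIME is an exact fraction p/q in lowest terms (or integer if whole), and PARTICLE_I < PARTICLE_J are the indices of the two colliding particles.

Pair (0,1): pos 1,6 vel 1,-1 -> gap=5, closing at 2/unit, collide at t=5/2
Pair (1,2): pos 6,14 vel -1,1 -> not approaching (rel speed -2 <= 0)
Earliest collision: t=5/2 between 0 and 1

Answer: 5/2 0 1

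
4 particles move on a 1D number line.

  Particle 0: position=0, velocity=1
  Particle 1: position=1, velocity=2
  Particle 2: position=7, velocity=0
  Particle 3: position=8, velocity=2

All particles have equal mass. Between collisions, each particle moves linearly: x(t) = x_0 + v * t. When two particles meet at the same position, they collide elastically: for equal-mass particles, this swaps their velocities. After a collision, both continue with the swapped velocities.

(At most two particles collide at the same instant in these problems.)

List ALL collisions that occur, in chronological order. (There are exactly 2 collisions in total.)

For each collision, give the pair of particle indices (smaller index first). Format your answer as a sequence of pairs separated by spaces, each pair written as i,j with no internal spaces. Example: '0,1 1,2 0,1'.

Collision at t=3: particles 1 and 2 swap velocities; positions: p0=3 p1=7 p2=7 p3=14; velocities now: v0=1 v1=0 v2=2 v3=2
Collision at t=7: particles 0 and 1 swap velocities; positions: p0=7 p1=7 p2=15 p3=22; velocities now: v0=0 v1=1 v2=2 v3=2

Answer: 1,2 0,1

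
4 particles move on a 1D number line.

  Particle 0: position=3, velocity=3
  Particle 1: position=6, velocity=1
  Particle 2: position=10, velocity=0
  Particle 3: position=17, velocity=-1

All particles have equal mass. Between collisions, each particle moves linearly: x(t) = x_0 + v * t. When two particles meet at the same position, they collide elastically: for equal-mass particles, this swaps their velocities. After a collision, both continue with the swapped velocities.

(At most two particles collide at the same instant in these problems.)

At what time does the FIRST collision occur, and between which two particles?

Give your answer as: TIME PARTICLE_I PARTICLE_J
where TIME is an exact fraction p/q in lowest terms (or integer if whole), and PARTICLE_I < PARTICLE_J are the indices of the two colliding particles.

Pair (0,1): pos 3,6 vel 3,1 -> gap=3, closing at 2/unit, collide at t=3/2
Pair (1,2): pos 6,10 vel 1,0 -> gap=4, closing at 1/unit, collide at t=4
Pair (2,3): pos 10,17 vel 0,-1 -> gap=7, closing at 1/unit, collide at t=7
Earliest collision: t=3/2 between 0 and 1

Answer: 3/2 0 1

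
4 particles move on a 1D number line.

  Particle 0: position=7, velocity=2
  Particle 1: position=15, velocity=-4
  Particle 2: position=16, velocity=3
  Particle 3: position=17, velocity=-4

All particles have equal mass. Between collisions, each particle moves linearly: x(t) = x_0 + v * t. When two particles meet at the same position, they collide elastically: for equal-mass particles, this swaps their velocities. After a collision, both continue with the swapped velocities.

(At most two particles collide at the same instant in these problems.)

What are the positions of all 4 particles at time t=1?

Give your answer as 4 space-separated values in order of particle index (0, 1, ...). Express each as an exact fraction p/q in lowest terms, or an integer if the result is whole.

Answer: 9 11 13 19

Derivation:
Collision at t=1/7: particles 2 and 3 swap velocities; positions: p0=51/7 p1=101/7 p2=115/7 p3=115/7; velocities now: v0=2 v1=-4 v2=-4 v3=3
Advance to t=1 (no further collisions before then); velocities: v0=2 v1=-4 v2=-4 v3=3; positions = 9 11 13 19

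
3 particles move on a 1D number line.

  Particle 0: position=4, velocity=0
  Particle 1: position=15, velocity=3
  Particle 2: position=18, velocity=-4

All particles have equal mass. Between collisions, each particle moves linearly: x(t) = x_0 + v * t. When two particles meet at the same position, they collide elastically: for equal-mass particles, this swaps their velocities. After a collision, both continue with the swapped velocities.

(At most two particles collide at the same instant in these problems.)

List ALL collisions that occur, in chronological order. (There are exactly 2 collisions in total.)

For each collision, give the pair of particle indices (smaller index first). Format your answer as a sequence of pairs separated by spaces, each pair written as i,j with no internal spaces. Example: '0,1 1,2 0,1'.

Answer: 1,2 0,1

Derivation:
Collision at t=3/7: particles 1 and 2 swap velocities; positions: p0=4 p1=114/7 p2=114/7; velocities now: v0=0 v1=-4 v2=3
Collision at t=7/2: particles 0 and 1 swap velocities; positions: p0=4 p1=4 p2=51/2; velocities now: v0=-4 v1=0 v2=3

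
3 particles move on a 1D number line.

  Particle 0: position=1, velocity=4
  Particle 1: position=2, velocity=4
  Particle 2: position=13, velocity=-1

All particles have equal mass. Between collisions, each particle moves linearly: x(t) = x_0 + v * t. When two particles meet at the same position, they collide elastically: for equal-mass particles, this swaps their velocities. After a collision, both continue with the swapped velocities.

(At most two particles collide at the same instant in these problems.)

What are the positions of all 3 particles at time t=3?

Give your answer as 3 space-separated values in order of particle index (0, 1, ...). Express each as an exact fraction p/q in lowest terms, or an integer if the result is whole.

Answer: 10 13 14

Derivation:
Collision at t=11/5: particles 1 and 2 swap velocities; positions: p0=49/5 p1=54/5 p2=54/5; velocities now: v0=4 v1=-1 v2=4
Collision at t=12/5: particles 0 and 1 swap velocities; positions: p0=53/5 p1=53/5 p2=58/5; velocities now: v0=-1 v1=4 v2=4
Advance to t=3 (no further collisions before then); velocities: v0=-1 v1=4 v2=4; positions = 10 13 14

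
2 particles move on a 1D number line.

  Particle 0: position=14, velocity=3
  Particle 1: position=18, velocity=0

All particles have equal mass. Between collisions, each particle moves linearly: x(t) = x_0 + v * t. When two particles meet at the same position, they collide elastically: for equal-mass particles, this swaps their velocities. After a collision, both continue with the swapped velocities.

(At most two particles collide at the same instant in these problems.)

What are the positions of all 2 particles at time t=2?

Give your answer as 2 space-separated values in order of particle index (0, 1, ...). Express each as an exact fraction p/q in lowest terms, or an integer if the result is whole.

Answer: 18 20

Derivation:
Collision at t=4/3: particles 0 and 1 swap velocities; positions: p0=18 p1=18; velocities now: v0=0 v1=3
Advance to t=2 (no further collisions before then); velocities: v0=0 v1=3; positions = 18 20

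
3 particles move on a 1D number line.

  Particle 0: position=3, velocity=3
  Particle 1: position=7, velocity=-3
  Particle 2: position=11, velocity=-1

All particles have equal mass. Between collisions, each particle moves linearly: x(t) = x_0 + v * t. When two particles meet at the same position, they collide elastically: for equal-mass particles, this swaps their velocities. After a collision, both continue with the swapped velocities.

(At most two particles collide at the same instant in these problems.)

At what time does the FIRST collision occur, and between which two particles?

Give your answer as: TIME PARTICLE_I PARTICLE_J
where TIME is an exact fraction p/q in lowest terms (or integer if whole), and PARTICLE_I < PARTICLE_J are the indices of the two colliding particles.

Answer: 2/3 0 1

Derivation:
Pair (0,1): pos 3,7 vel 3,-3 -> gap=4, closing at 6/unit, collide at t=2/3
Pair (1,2): pos 7,11 vel -3,-1 -> not approaching (rel speed -2 <= 0)
Earliest collision: t=2/3 between 0 and 1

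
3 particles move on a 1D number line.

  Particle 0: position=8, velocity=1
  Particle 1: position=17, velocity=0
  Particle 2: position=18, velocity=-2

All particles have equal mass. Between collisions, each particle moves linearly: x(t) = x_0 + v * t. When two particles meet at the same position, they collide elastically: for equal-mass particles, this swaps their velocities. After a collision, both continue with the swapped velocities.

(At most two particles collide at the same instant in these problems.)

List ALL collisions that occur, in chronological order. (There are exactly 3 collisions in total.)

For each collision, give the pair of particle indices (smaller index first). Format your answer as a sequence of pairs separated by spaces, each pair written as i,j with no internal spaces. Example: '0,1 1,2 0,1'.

Collision at t=1/2: particles 1 and 2 swap velocities; positions: p0=17/2 p1=17 p2=17; velocities now: v0=1 v1=-2 v2=0
Collision at t=10/3: particles 0 and 1 swap velocities; positions: p0=34/3 p1=34/3 p2=17; velocities now: v0=-2 v1=1 v2=0
Collision at t=9: particles 1 and 2 swap velocities; positions: p0=0 p1=17 p2=17; velocities now: v0=-2 v1=0 v2=1

Answer: 1,2 0,1 1,2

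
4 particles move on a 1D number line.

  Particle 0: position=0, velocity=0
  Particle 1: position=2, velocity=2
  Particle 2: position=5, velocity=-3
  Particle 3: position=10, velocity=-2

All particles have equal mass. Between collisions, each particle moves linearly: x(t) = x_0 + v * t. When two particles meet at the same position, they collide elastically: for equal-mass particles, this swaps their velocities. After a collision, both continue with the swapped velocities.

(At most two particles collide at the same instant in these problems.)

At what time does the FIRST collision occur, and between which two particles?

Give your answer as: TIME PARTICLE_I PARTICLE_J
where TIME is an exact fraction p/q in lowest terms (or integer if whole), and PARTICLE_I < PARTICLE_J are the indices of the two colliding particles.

Answer: 3/5 1 2

Derivation:
Pair (0,1): pos 0,2 vel 0,2 -> not approaching (rel speed -2 <= 0)
Pair (1,2): pos 2,5 vel 2,-3 -> gap=3, closing at 5/unit, collide at t=3/5
Pair (2,3): pos 5,10 vel -3,-2 -> not approaching (rel speed -1 <= 0)
Earliest collision: t=3/5 between 1 and 2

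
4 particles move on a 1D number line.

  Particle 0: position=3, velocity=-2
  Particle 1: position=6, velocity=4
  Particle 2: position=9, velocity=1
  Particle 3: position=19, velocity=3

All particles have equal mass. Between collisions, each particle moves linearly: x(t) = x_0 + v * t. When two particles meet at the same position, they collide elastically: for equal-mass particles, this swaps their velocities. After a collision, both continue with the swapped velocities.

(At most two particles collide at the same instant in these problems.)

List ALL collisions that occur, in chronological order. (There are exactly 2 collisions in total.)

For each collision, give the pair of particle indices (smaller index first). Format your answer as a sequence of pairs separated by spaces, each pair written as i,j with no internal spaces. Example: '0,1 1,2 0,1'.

Answer: 1,2 2,3

Derivation:
Collision at t=1: particles 1 and 2 swap velocities; positions: p0=1 p1=10 p2=10 p3=22; velocities now: v0=-2 v1=1 v2=4 v3=3
Collision at t=13: particles 2 and 3 swap velocities; positions: p0=-23 p1=22 p2=58 p3=58; velocities now: v0=-2 v1=1 v2=3 v3=4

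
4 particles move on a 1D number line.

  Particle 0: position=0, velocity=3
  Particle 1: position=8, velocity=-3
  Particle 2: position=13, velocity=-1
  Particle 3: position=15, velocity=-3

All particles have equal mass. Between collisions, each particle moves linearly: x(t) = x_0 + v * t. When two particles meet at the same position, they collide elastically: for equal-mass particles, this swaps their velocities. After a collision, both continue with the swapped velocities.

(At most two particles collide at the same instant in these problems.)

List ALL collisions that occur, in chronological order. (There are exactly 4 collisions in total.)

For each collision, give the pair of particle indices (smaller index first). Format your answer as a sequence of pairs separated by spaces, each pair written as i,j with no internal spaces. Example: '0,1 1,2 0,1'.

Answer: 2,3 0,1 1,2 2,3

Derivation:
Collision at t=1: particles 2 and 3 swap velocities; positions: p0=3 p1=5 p2=12 p3=12; velocities now: v0=3 v1=-3 v2=-3 v3=-1
Collision at t=4/3: particles 0 and 1 swap velocities; positions: p0=4 p1=4 p2=11 p3=35/3; velocities now: v0=-3 v1=3 v2=-3 v3=-1
Collision at t=5/2: particles 1 and 2 swap velocities; positions: p0=1/2 p1=15/2 p2=15/2 p3=21/2; velocities now: v0=-3 v1=-3 v2=3 v3=-1
Collision at t=13/4: particles 2 and 3 swap velocities; positions: p0=-7/4 p1=21/4 p2=39/4 p3=39/4; velocities now: v0=-3 v1=-3 v2=-1 v3=3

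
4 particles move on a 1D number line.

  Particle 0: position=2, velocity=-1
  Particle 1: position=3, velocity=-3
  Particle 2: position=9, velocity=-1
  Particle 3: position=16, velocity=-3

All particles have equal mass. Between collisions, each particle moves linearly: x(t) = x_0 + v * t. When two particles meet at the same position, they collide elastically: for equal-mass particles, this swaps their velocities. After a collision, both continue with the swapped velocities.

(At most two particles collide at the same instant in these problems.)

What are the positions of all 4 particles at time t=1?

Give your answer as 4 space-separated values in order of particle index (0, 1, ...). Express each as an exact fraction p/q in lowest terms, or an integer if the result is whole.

Answer: 0 1 8 13

Derivation:
Collision at t=1/2: particles 0 and 1 swap velocities; positions: p0=3/2 p1=3/2 p2=17/2 p3=29/2; velocities now: v0=-3 v1=-1 v2=-1 v3=-3
Advance to t=1 (no further collisions before then); velocities: v0=-3 v1=-1 v2=-1 v3=-3; positions = 0 1 8 13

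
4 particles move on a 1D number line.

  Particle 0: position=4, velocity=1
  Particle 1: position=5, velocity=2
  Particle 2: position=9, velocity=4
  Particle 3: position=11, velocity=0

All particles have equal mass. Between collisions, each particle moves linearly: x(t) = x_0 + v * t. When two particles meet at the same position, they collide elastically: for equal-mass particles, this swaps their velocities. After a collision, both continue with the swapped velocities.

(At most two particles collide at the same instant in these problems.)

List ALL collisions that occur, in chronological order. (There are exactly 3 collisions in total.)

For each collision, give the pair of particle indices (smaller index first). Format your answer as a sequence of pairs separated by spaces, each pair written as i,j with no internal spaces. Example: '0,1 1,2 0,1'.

Collision at t=1/2: particles 2 and 3 swap velocities; positions: p0=9/2 p1=6 p2=11 p3=11; velocities now: v0=1 v1=2 v2=0 v3=4
Collision at t=3: particles 1 and 2 swap velocities; positions: p0=7 p1=11 p2=11 p3=21; velocities now: v0=1 v1=0 v2=2 v3=4
Collision at t=7: particles 0 and 1 swap velocities; positions: p0=11 p1=11 p2=19 p3=37; velocities now: v0=0 v1=1 v2=2 v3=4

Answer: 2,3 1,2 0,1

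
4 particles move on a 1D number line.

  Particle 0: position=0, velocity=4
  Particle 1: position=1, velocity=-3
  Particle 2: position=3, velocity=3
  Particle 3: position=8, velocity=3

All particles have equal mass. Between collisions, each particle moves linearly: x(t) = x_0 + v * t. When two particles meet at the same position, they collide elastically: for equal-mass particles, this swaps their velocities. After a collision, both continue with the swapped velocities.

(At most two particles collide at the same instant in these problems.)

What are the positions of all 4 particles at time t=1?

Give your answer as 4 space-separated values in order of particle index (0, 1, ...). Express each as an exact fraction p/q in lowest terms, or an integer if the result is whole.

Answer: -2 4 6 11

Derivation:
Collision at t=1/7: particles 0 and 1 swap velocities; positions: p0=4/7 p1=4/7 p2=24/7 p3=59/7; velocities now: v0=-3 v1=4 v2=3 v3=3
Advance to t=1 (no further collisions before then); velocities: v0=-3 v1=4 v2=3 v3=3; positions = -2 4 6 11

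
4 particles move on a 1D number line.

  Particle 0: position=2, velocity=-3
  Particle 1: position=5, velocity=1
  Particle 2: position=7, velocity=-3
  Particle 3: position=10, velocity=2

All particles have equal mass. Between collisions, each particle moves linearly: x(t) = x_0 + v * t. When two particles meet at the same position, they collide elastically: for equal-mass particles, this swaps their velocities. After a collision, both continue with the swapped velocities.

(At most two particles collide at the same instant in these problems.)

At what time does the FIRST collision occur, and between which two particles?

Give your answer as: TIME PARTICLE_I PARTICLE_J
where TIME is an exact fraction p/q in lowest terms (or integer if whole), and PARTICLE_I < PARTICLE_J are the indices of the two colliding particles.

Answer: 1/2 1 2

Derivation:
Pair (0,1): pos 2,5 vel -3,1 -> not approaching (rel speed -4 <= 0)
Pair (1,2): pos 5,7 vel 1,-3 -> gap=2, closing at 4/unit, collide at t=1/2
Pair (2,3): pos 7,10 vel -3,2 -> not approaching (rel speed -5 <= 0)
Earliest collision: t=1/2 between 1 and 2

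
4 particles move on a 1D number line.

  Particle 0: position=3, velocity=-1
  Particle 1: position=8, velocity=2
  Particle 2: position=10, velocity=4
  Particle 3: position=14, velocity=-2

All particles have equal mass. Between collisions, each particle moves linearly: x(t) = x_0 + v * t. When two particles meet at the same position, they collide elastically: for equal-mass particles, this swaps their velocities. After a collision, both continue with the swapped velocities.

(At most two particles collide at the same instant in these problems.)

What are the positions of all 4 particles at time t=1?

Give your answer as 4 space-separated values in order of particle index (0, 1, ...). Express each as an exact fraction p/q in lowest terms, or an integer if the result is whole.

Collision at t=2/3: particles 2 and 3 swap velocities; positions: p0=7/3 p1=28/3 p2=38/3 p3=38/3; velocities now: v0=-1 v1=2 v2=-2 v3=4
Advance to t=1 (no further collisions before then); velocities: v0=-1 v1=2 v2=-2 v3=4; positions = 2 10 12 14

Answer: 2 10 12 14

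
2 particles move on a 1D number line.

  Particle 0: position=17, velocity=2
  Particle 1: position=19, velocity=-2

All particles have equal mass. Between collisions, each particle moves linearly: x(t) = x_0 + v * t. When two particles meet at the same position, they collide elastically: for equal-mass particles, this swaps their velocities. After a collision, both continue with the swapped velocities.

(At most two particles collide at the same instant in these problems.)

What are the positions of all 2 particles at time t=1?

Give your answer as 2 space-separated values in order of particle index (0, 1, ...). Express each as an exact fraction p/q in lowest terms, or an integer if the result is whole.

Collision at t=1/2: particles 0 and 1 swap velocities; positions: p0=18 p1=18; velocities now: v0=-2 v1=2
Advance to t=1 (no further collisions before then); velocities: v0=-2 v1=2; positions = 17 19

Answer: 17 19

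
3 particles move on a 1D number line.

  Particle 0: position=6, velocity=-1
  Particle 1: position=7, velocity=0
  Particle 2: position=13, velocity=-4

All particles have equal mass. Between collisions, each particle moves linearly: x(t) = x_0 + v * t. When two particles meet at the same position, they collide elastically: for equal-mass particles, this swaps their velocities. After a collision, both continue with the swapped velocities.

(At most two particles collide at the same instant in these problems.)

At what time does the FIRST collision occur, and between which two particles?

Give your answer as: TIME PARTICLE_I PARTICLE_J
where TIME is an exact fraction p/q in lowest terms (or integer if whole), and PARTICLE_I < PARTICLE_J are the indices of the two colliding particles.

Pair (0,1): pos 6,7 vel -1,0 -> not approaching (rel speed -1 <= 0)
Pair (1,2): pos 7,13 vel 0,-4 -> gap=6, closing at 4/unit, collide at t=3/2
Earliest collision: t=3/2 between 1 and 2

Answer: 3/2 1 2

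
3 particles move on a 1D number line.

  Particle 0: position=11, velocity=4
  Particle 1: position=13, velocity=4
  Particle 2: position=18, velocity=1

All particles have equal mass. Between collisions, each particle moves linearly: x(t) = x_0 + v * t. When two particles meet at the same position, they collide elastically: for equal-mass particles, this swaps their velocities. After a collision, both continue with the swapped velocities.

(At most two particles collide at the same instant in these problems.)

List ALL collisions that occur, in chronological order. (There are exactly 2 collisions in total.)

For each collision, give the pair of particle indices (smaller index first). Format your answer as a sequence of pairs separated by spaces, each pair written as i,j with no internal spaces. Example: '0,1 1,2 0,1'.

Collision at t=5/3: particles 1 and 2 swap velocities; positions: p0=53/3 p1=59/3 p2=59/3; velocities now: v0=4 v1=1 v2=4
Collision at t=7/3: particles 0 and 1 swap velocities; positions: p0=61/3 p1=61/3 p2=67/3; velocities now: v0=1 v1=4 v2=4

Answer: 1,2 0,1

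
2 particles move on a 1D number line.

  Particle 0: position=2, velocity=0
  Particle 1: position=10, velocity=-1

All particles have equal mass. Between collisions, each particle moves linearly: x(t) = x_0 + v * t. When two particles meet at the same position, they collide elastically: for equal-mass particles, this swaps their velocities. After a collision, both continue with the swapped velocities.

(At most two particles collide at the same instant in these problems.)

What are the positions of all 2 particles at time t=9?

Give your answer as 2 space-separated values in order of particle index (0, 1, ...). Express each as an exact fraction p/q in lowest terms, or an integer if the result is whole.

Collision at t=8: particles 0 and 1 swap velocities; positions: p0=2 p1=2; velocities now: v0=-1 v1=0
Advance to t=9 (no further collisions before then); velocities: v0=-1 v1=0; positions = 1 2

Answer: 1 2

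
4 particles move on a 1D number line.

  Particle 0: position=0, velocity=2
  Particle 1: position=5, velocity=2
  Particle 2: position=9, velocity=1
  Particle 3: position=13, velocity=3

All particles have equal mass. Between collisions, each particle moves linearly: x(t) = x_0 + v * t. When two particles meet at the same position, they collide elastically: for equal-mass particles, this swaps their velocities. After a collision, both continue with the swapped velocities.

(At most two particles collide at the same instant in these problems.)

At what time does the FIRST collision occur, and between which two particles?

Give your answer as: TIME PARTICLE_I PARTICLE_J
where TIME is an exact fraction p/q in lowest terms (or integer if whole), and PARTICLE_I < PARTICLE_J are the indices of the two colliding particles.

Pair (0,1): pos 0,5 vel 2,2 -> not approaching (rel speed 0 <= 0)
Pair (1,2): pos 5,9 vel 2,1 -> gap=4, closing at 1/unit, collide at t=4
Pair (2,3): pos 9,13 vel 1,3 -> not approaching (rel speed -2 <= 0)
Earliest collision: t=4 between 1 and 2

Answer: 4 1 2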